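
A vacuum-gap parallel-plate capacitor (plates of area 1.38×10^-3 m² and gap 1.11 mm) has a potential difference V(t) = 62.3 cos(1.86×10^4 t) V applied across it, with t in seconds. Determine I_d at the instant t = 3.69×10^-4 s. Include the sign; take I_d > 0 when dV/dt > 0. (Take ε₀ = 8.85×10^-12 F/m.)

-6.99×10^-6 A

dE/dt = (V₀ω/d)·−sin(ωt) with ωt = 6.8634 rad: (62.3)(1.86×10^4)(-0.5482)/(1.11×10^-3) = -5.723×10^8 V/(m·s).
I_d = ε₀ A dE/dt = (8.85×10^-12)(1.38×10^-3)(-5.723×10^8) = -6.99×10^-6 A.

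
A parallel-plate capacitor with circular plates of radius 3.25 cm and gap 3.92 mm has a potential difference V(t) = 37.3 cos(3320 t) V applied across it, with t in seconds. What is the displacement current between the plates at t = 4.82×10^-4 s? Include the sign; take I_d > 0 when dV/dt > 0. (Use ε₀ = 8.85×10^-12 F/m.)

-9.27×10^-7 A

dE/dt = (V₀ω/d)·−sin(ωt) with ωt = 1.60024 rad: (37.3)(3320)(-0.9996)/(3.92×10^-3) = -3.158×10^7 V/(m·s).
I_d = ε₀ A dE/dt = (8.85×10^-12)(3.318×10^-3)(-3.158×10^7) = -9.27×10^-7 A.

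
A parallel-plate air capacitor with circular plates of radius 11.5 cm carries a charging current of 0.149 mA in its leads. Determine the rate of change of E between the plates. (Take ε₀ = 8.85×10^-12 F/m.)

By continuity, I_d in the gap equals the 0.149 mA flowing in the wire.
Then dE/dt = I_d/(ε₀A) = 4.05×10^8 V/(m·s).

4.05×10^8 V/(m·s)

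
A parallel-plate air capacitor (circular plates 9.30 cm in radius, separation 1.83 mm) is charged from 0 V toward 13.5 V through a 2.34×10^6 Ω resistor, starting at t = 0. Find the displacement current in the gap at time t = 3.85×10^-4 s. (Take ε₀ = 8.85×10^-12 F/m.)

C = ε₀A/d = (8.85×10^-12)(0.02717)/(1.83×10^-3) = 1.314×10^-10 F, so τ = RC = 3.075×10^-4 s.
The conduction current is I(t) = (V₀/R) e^(−t/τ), and the displacement current between the plates equals it.
t/τ = 1.252; I_d = (13.5/2.34×10^6) · e^(−1.252) = (5.769×10^-6)(0.2859) = 1.65×10^-6 A.

1.65×10^-6 A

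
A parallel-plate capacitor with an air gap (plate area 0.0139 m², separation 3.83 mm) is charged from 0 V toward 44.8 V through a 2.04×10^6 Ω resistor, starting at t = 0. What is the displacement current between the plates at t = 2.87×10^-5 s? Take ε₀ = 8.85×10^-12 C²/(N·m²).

With C = ε₀A/d = (8.85×10^-12)(0.0139)/(3.83×10^-3) = 3.212×10^-11 F, the time constant is τ = RC = 6.552×10^-5 s, so t/τ = 0.4380 and e^(−t/τ) = 0.6453.
I_d = I_cond = (V₀/R) e^(−t/τ) = (2.196×10^-5)(0.6453) = 1.42×10^-5 A.

1.42×10^-5 A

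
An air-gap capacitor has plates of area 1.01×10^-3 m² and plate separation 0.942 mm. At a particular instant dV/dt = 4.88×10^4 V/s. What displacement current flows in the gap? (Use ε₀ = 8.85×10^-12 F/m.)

The field between the plates is E = V/d, so dE/dt = (4.88×10^4)/(9.42×10^-4 m) = 5.180×10^7 V/(m·s).
I_d = ε₀ A (dE/dt) = (8.85×10^-12)(1.01×10^-3)(5.180×10^7) = 4.63×10^-7 A.

4.63×10^-7 A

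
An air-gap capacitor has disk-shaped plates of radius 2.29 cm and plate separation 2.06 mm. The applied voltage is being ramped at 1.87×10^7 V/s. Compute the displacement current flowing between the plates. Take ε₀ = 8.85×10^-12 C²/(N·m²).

The displacement current equals the charging current C dV/dt. With C = ε₀A/d = (8.85×10^-12)(1.647×10^-3)/(2.06×10^-3) = 7.076×10^-12 F, I_d = (7.076×10^-12)(1.87×10^7) = 1.32×10^-4 A.

1.32×10^-4 A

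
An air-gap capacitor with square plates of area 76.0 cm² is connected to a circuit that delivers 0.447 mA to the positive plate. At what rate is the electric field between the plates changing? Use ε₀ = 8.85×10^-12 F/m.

6.65×10^9 V/(m·s)

By continuity, I_d in the gap equals the 0.447 mA flowing in the wire.
Then dE/dt = I_d/(ε₀A) = 6.65×10^9 V/(m·s).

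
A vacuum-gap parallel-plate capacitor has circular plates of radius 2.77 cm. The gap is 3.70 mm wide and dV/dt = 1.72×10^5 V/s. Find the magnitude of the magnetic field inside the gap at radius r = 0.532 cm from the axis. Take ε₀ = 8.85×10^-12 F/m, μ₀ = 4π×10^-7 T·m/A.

1.38×10^-12 T

With E = V/d, dE/dt = 4.649×10^7 V/(m·s) and πR² = 2.411×10^-3 m², giving I_d = ε₀ πR² dE/dt = 9.920×10^-7 A.
∮B·dl = μ₀ I_d,enc with I_d,enc = I_d r²/R² = 3.659×10^-8 A; so B = μ₀ I_d,enc/(2πr) = 1.38×10^-12 T.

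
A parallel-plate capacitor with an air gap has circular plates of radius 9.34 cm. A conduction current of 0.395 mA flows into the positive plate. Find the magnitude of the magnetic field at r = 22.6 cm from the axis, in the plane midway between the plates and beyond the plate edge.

3.50×10^-10 T

By continuity the displacement current in the gap matches the conduction current: I_d = 3.95×10^-4 A.
Outside the plates the loop encloses all of I_d, so B·2πr = μ₀ I_d and B = 3.50×10^-10 T.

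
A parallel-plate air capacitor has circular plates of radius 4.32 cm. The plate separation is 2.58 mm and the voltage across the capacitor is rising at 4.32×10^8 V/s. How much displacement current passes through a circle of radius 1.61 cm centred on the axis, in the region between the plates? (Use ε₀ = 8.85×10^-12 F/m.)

I_d = C dV/dt with C = ε₀πR²/d = 2.011×10^-11 F, so I_d = (2.011×10^-11)(4.32×10^8) = 8.688×10^-3 A.
The field is uniform, so I_d,enc = I_d (r/R)² = (8.688×10^-3)(1.61/4.32)² = 1.21×10^-3 A.

1.21×10^-3 A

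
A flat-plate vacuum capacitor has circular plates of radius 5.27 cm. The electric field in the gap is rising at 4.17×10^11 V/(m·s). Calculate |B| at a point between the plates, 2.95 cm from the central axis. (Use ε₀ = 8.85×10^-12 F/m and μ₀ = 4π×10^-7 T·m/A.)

Through the whole plate area (πR² = 8.725×10^-3 m²), I_d = ε₀ πR² dE/dt = 0.03220 A.
For r < R the Ampère–Maxwell law gives B(2πr) = μ₀ I_d (r²/R²), so B = μ₀ I_d r/(2πR²) = (4π×10^-7)(0.03220)(0.0295)/(2π·0.0527²) = 6.84×10^-8 T.

6.84×10^-8 T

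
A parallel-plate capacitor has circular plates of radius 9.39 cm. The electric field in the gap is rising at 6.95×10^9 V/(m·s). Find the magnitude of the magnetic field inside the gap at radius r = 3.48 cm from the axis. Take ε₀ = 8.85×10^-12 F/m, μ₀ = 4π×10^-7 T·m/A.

Total displacement current: I_d = ε₀(πR²)(dE/dt) = (8.85×10^-12)(0.02770)(6.95×10^9) = 1.704×10^-3 A.
∮B·dl = μ₀ I_d,enc with I_d,enc = I_d r²/R² = 2.340×10^-4 A; so B = μ₀ I_d,enc/(2πr) = 1.34×10^-9 T.

1.34×10^-9 T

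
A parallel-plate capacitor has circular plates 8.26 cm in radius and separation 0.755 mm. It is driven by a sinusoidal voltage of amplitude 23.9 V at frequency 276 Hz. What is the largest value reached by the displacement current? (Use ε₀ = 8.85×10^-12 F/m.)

1.04×10^-5 A

The displacement current equals the conduction current C dV/dt, which peaks at C V₀ ω.
With C = ε₀A/d = (8.85×10^-12)(0.02143)/(7.55×10^-4) = 2.512×10^-10 F and ω = 2πf = 1734 rad/s, I_d,max = (2.512×10^-10)(23.9)(1734) = 1.04×10^-5 A.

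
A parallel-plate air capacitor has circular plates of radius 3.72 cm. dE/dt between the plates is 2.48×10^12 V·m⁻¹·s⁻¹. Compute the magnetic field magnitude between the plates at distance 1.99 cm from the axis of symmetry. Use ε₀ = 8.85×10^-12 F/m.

I_d = ε₀ dΦ_E/dt = ε₀ πR² (dE/dt) = (8.85×10^-12)(4.347×10^-3)(2.48×10^12) = 0.09541 A through the full plate area.
An Ampèrian loop of radius r encloses a fraction (r/R)² of I_d. Then B·2πr = μ₀ I_d (r/R)², giving B = μ₀ I_d r/(2πR²) = 2.74×10^-7 T.

2.74×10^-7 T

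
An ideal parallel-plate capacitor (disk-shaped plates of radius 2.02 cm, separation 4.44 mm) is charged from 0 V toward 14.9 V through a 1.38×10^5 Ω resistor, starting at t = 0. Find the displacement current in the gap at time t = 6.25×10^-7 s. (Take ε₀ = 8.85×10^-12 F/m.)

C = ε₀A/d = (8.85×10^-12)(1.282×10^-3)/(4.44×10^-3) = 2.555×10^-12 F and τ = RC = 3.526×10^-7 s. I_d in the gap equals the RC charging current.
I_d(t) = (V₀/R) e^(−t/τ) = 1.080×10^-4 · e^(−1.773) = 1.83×10^-5 A.

1.83×10^-5 A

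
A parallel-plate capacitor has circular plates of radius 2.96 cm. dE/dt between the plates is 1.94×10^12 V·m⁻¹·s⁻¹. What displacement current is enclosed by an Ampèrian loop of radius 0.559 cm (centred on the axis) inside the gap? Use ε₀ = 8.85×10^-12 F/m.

Through the whole plate area (πR² = 2.753×10^-3 m²), I_d = ε₀ πR² dE/dt = 0.04727 A.
Through an area πr² the displacement current is I_d·(πr²/πR²) = I_d (r/R)² = 1.69×10^-3 A.

1.69×10^-3 A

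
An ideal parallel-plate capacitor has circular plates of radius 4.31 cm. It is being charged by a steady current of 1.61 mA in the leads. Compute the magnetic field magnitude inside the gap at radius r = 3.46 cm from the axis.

By continuity the displacement current in the gap matches the conduction current: I_d = 1.61×10^-3 A.
For r < R the Ampère–Maxwell law gives B(2πr) = μ₀ I_d (r²/R²), so B = μ₀ I_d r/(2πR²) = (4π×10^-7)(1.61×10^-3)(0.0346)/(2π·0.0431²) = 6.00×10^-9 T.

6.00×10^-9 T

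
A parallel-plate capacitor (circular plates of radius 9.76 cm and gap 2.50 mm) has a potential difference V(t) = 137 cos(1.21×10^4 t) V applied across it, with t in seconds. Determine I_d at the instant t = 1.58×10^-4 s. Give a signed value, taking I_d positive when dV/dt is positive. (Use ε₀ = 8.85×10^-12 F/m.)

dV/dt = (137)(1.21×10^4)·−sin(1.9118) = -1.562×10^6 V/s.
I_d = C dV/dt with C = ε₀A/d = (8.85×10^-12)(0.02993)/(2.50×10^-3) = 1.060×10^-10 F, so I_d = (1.060×10^-10)(-1.562×10^6) = -1.66×10^-4 A.

-1.66×10^-4 A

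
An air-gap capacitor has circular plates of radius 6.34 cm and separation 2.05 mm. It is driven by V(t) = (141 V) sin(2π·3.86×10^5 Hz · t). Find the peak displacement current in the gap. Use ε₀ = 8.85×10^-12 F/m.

The displacement current equals the conduction current C dV/dt, which peaks at C V₀ ω.
With C = ε₀A/d = (8.85×10^-12)(0.01263)/(2.05×10^-3) = 5.452×10^-11 F and ω = 2πf = 2.425×10^6 rad/s, I_d,max = (5.452×10^-11)(141)(2.425×10^6) = 0.0186 A.

0.0186 A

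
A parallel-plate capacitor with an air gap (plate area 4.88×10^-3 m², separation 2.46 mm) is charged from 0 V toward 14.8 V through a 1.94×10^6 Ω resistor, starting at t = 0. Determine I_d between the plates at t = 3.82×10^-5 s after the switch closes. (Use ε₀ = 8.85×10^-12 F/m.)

With C = ε₀A/d = (8.85×10^-12)(4.88×10^-3)/(2.46×10^-3) = 1.756×10^-11 F, the time constant is τ = RC = 3.407×10^-5 s, so t/τ = 1.121 and e^(−t/τ) = 0.3260.
I_d = I_cond = (V₀/R) e^(−t/τ) = (7.629×10^-6)(0.3260) = 2.49×10^-6 A.

2.49×10^-6 A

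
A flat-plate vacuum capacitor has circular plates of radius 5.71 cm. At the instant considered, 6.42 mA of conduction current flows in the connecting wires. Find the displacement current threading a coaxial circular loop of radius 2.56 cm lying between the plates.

Between the plates the displacement current equals the wire current: I_d = 6.42 mA = 6.42×10^-3 A.
The field is uniform, so I_d,enc = I_d (r/R)² = (6.42×10^-3)(2.56/5.71)² = 1.29×10^-3 A.

1.29×10^-3 A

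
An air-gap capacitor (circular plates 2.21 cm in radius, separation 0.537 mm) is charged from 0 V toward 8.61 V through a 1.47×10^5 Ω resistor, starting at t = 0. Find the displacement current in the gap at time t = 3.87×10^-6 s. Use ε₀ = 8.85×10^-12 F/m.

With C = ε₀A/d = (8.85×10^-12)(1.534×10^-3)/(5.37×10^-4) = 2.528×10^-11 F, the time constant is τ = RC = 3.716×10^-6 s, so t/τ = 1.041 and e^(−t/τ) = 0.3531.
I_d = I_cond = (V₀/R) e^(−t/τ) = (5.857×10^-5)(0.3531) = 2.07×10^-5 A.

2.07×10^-5 A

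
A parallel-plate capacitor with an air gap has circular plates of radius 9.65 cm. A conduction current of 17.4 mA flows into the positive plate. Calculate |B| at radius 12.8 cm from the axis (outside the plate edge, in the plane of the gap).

Between the plates the displacement current equals the wire current: I_d = 17.4 mA = 0.0174 A.
For r ≥ R the full I_d is enclosed: B = μ₀ I_d/(2πr) = (4π×10^-7)(0.0174)/(2π·0.128) = 2.72×10^-8 T.

2.72×10^-8 T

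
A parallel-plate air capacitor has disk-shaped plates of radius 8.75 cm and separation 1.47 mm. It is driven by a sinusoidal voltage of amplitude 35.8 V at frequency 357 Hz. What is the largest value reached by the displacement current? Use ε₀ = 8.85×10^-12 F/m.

C = ε₀A/d = (8.85×10^-12)(0.02405)/(1.47×10^-3) = 1.448×10^-10 F; ω = 2πf = 2243 rad/s.
I_d = C dV/dt, so |I_d|_max = C V₀ ω = (1.448×10^-10)(35.8)(2243) = 1.16×10^-5 A.

1.16×10^-5 A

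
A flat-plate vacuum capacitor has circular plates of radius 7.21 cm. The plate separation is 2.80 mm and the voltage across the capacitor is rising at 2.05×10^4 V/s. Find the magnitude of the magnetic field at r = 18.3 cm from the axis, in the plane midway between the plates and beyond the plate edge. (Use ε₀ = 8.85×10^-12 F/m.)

1.16×10^-12 T

I_d = C dV/dt with C = ε₀πR²/d = 5.161×10^-11 F, so I_d = (5.161×10^-11)(2.05×10^4) = 1.058×10^-6 A.
For r ≥ R the full I_d is enclosed: B = μ₀ I_d/(2πr) = (4π×10^-7)(1.058×10^-6)/(2π·0.183) = 1.16×10^-12 T.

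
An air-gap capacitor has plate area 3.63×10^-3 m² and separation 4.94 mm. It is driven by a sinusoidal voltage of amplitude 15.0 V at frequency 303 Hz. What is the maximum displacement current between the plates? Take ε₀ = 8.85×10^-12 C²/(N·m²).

C = ε₀A/d = (8.85×10^-12)(3.63×10^-3)/(4.94×10^-3) = 6.503×10^-12 F; ω = 2πf = 1904 rad/s.
I_d = C dV/dt, so |I_d|_max = C V₀ ω = (6.503×10^-12)(15.0)(1904) = 1.86×10^-7 A.

1.86×10^-7 A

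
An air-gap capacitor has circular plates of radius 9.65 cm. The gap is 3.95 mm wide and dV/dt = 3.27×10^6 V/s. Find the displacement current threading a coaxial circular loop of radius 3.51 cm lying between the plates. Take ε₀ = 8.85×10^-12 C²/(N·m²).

2.84×10^-5 A

dE/dt = (dV/dt)/d = 8.278×10^8 V/(m·s); I_d = ε₀(πR²)(dE/dt) = (8.85×10^-12)(0.02926)(8.278×10^8) = 2.144×10^-4 A.
The field is uniform, so I_d,enc = I_d (r/R)² = (2.144×10^-4)(3.51/9.65)² = 2.84×10^-5 A.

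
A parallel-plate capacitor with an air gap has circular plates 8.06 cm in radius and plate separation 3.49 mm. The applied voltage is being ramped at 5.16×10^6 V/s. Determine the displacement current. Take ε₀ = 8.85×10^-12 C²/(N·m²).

E = V/d so dE/dt = (dV/dt)/d = 1.479×10^9 V/(m·s), and I_d = ε₀ A dE/dt = (8.85×10^-12)(0.02041)(1.479×10^9) = 2.67×10^-4 A.

2.67×10^-4 A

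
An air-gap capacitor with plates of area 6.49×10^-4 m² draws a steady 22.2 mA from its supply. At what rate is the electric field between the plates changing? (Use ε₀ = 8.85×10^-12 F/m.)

3.87×10^12 V/(m·s)

The displacement current between the plates equals the conduction current, I_d = 22.2 mA.
Then dE/dt = I_d/(ε₀A) = 3.87×10^12 V/(m·s).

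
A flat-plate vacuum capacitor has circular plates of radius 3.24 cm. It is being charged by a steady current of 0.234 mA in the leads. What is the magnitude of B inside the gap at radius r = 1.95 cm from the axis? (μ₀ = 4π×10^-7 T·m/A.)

Between the plates the displacement current equals the wire current: I_d = 0.234 mA = 2.34×10^-4 A.
∮B·dl = μ₀ I_d,enc with I_d,enc = I_d r²/R² = 8.476×10^-5 A; so B = μ₀ I_d,enc/(2πr) = 8.69×10^-10 T.

8.69×10^-10 T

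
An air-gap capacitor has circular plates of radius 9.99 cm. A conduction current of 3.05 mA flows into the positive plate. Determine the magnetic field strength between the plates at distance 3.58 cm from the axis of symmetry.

2.19×10^-9 T

By continuity the displacement current in the gap matches the conduction current: I_d = 3.05×10^-3 A.
∮B·dl = μ₀ I_d,enc with I_d,enc = I_d r²/R² = 3.917×10^-4 A; so B = μ₀ I_d,enc/(2πr) = 2.19×10^-9 T.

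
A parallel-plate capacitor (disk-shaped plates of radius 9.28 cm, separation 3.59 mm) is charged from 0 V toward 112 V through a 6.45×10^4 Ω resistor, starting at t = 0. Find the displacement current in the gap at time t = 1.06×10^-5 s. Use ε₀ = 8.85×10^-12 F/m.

1.48×10^-4 A

C = ε₀A/d = (8.85×10^-12)(0.02705)/(3.59×10^-3) = 6.668×10^-11 F and τ = RC = 4.301×10^-6 s. I_d in the gap equals the RC charging current.
I_d(t) = (V₀/R) e^(−t/τ) = 1.736×10^-3 · e^(−2.465) = 1.48×10^-4 A.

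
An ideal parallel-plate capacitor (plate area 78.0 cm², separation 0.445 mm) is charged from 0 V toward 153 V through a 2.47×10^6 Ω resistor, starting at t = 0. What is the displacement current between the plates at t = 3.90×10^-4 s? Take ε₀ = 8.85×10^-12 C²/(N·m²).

2.24×10^-5 A

With C = ε₀A/d = (8.85×10^-12)(7.80×10^-3)/(4.45×10^-4) = 1.551×10^-10 F, the time constant is τ = RC = 3.831×10^-4 s, so t/τ = 1.018 and e^(−t/τ) = 0.3613.
I_d = I_cond = (V₀/R) e^(−t/τ) = (6.194×10^-5)(0.3613) = 2.24×10^-5 A.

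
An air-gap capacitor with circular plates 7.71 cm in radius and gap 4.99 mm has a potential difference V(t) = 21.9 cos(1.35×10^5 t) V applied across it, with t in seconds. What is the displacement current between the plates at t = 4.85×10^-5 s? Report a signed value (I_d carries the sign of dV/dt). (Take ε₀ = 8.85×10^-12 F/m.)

-2.56×10^-5 A

C = ε₀A/d = (8.85×10^-12)(0.01867)/(4.99×10^-3) = 3.311×10^-11 F. dV/dt = V₀ω·−sin(ωt); at ωt = 6.5475 rad this factor is -0.2612.
I_d = C dV/dt = (3.311×10^-11)(21.9)(1.35×10^5)(-0.2612) = -2.56×10^-5 A.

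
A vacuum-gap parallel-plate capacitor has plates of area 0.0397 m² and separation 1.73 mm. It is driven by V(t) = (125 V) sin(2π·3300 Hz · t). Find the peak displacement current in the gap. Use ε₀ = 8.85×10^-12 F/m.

(dE/dt)_max = V₀ω/d = 1.498×10^9 V/(m·s); ω = 2πf = 2.073×10^4 rad/s.
I_d,max = ε₀ A (dE/dt)_max = (8.85×10^-12)(0.0397)(1.498×10^9) = 5.26×10^-4 A.

5.26×10^-4 A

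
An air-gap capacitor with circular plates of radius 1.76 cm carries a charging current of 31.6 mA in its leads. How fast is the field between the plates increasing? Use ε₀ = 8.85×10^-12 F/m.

By continuity, I_d in the gap equals the 31.6 mA flowing in the wire.
Inverting I_d = ε₀ A dE/dt gives dE/dt = 0.0316 / (8.85×10^-12 · 9.731×10^-4) = 3.67×10^12 V/(m·s).

3.67×10^12 V/(m·s)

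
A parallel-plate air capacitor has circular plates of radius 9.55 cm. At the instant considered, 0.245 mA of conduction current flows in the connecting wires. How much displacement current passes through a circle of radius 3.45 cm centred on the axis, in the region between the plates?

Between the plates the displacement current equals the wire current: I_d = 0.245 mA = 2.45×10^-4 A.
The field is uniform, so I_d,enc = I_d (r/R)² = (2.45×10^-4)(3.45/9.55)² = 3.20×10^-5 A.

3.20×10^-5 A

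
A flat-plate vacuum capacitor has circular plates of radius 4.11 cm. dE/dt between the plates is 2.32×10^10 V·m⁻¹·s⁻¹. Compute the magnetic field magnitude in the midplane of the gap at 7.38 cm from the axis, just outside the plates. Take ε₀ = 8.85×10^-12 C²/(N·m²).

2.95×10^-9 T

I_d = ε₀ dΦ_E/dt = ε₀ πR² (dE/dt) = (8.85×10^-12)(5.307×10^-3)(2.32×10^10) = 1.090×10^-3 A through the full plate area.
With r > R the enclosed displacement current is the full I_d; B = μ₀ I_d / (2πr) = 2.95×10^-9 T.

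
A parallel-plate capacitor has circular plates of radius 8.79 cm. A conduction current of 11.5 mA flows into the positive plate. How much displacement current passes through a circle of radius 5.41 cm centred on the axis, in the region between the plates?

By continuity the displacement current in the gap matches the conduction current: I_d = 0.0115 A.
Since J_d is uniform, the enclosed fraction is (r/R)² = 0.3788, giving I_d,enc = 4.36×10^-3 A.

4.36×10^-3 A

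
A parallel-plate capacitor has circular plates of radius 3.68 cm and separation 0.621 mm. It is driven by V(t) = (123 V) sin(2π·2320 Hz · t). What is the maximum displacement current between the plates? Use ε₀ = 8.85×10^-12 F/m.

1.09×10^-4 A

(dE/dt)_max = V₀ω/d = 2.888×10^9 V/(m·s); ω = 2πf = 1.458×10^4 rad/s.
I_d,max = ε₀ A (dE/dt)_max = (8.85×10^-12)(4.254×10^-3)(2.888×10^9) = 1.09×10^-4 A.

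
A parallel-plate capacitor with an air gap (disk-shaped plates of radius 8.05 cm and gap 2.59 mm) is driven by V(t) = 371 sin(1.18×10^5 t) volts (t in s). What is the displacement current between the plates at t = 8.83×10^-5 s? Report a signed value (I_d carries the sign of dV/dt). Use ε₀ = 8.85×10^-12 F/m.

-1.66×10^-3 A

C = ε₀A/d = (8.85×10^-12)(0.02036)/(2.59×10^-3) = 6.957×10^-11 F. dV/dt = V₀ω·cos(ωt); at ωt = 10.4194 rad this factor is -0.5448.
I_d = C dV/dt = (6.957×10^-11)(371)(1.18×10^5)(-0.5448) = -1.66×10^-3 A.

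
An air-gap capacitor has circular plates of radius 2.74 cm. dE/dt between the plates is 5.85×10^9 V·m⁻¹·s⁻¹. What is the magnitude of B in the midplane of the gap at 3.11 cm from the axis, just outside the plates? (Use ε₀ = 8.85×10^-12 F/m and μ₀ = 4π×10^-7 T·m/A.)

7.85×10^-10 T

Total displacement current: I_d = ε₀(πR²)(dE/dt) = (8.85×10^-12)(2.359×10^-3)(5.85×10^9) = 1.221×10^-4 A.
With r > R the enclosed displacement current is the full I_d; B = μ₀ I_d / (2πr) = 7.85×10^-10 T.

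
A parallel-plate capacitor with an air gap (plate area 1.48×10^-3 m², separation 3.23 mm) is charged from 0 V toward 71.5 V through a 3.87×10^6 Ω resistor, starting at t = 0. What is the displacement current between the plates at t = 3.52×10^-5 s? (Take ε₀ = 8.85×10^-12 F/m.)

C = ε₀A/d = (8.85×10^-12)(1.48×10^-3)/(3.23×10^-3) = 4.055×10^-12 F, so τ = RC = 1.569×10^-5 s.
The conduction current is I(t) = (V₀/R) e^(−t/τ), and the displacement current between the plates equals it.
t/τ = 2.243; I_d = (71.5/3.87×10^6) · e^(−2.243) = (1.848×10^-5)(0.1061) = 1.96×10^-6 A.

1.96×10^-6 A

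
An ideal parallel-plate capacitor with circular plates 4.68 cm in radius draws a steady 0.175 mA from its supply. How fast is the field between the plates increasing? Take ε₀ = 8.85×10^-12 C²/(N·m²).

Charge continuity gives I_d = I = 1.75×10^-4 A between the plates.
Then dE/dt = I_d/(ε₀A) = 2.87×10^9 V/(m·s).

2.87×10^9 V/(m·s)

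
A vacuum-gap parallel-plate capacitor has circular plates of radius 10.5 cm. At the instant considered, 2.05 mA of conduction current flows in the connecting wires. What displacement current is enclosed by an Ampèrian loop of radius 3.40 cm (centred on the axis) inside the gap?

2.15×10^-4 A

By continuity the displacement current in the gap matches the conduction current: I_d = 2.05×10^-3 A.
Since J_d is uniform, the enclosed fraction is (r/R)² = 0.1049, giving I_d,enc = 2.15×10^-4 A.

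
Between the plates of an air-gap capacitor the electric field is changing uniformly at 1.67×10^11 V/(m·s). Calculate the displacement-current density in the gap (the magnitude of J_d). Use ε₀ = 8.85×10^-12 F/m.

J_d = ε₀ dE/dt = (8.85×10^-12)(1.67×10^11) = 1.48 A/m².

1.48 A/m²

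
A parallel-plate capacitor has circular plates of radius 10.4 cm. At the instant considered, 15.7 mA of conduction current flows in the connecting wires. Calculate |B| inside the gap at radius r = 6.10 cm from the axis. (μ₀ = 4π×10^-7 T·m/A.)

1.77×10^-8 T

By continuity the displacement current in the gap matches the conduction current: I_d = 0.0157 A.
∮B·dl = μ₀ I_d,enc with I_d,enc = I_d r²/R² = 5.401×10^-3 A; so B = μ₀ I_d,enc/(2πr) = 1.77×10^-8 T.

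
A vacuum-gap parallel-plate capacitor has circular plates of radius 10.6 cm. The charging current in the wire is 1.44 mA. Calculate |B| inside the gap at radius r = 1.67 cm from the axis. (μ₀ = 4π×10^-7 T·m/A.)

By continuity the displacement current in the gap matches the conduction current: I_d = 1.44×10^-3 A.
For r < R the Ampère–Maxwell law gives B(2πr) = μ₀ I_d (r²/R²), so B = μ₀ I_d r/(2πR²) = (4π×10^-7)(1.44×10^-3)(0.0167)/(2π·0.106²) = 4.28×10^-10 T.

4.28×10^-10 T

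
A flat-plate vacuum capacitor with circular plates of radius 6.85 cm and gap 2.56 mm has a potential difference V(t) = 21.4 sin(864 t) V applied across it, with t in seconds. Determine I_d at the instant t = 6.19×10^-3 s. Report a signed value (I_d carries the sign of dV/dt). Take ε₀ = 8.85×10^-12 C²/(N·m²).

5.60×10^-7 A

dV/dt = (21.4)(864)·cos(5.34816) = 1.098×10^4 V/s.
I_d = C dV/dt with C = ε₀A/d = (8.85×10^-12)(0.01474)/(2.56×10^-3) = 5.096×10^-11 F, so I_d = (5.096×10^-11)(1.098×10^4) = 5.60×10^-7 A.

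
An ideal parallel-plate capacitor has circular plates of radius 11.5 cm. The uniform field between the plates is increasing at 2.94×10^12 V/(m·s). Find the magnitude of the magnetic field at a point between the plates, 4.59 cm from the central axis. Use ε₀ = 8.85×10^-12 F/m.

Through the whole plate area (πR² = 0.04155 m²), I_d = ε₀ πR² dE/dt = 1.081 A.
∮B·dl = μ₀ I_d,enc with I_d,enc = I_d r²/R² = 0.1722 A; so B = μ₀ I_d,enc/(2πr) = 7.50×10^-7 T.

7.50×10^-7 T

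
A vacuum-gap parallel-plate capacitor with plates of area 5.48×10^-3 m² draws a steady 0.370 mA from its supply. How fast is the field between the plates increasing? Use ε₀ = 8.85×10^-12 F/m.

7.63×10^9 V/(m·s)

The displacement current between the plates equals the conduction current, I_d = 0.370 mA.
Then dE/dt = I_d/(ε₀A) = 7.63×10^9 V/(m·s).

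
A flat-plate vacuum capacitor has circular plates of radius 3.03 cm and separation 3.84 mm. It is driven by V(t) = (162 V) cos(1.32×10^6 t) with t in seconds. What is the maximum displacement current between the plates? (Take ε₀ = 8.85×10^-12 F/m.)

C = ε₀A/d = (8.85×10^-12)(2.884×10^-3)/(3.84×10^-3) = 6.647×10^-12 F; ω = 1.32×10^6 rad/s.
I_d = C dV/dt, so |I_d|_max = C V₀ ω = (6.647×10^-12)(162)(1.32×10^6) = 1.42×10^-3 A.

1.42×10^-3 A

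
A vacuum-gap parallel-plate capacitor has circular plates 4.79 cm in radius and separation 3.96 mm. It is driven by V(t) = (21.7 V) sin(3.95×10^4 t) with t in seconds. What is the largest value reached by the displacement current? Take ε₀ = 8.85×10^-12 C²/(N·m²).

1.38×10^-5 A

(dE/dt)_max = V₀ω/d = 2.165×10^8 V/(m·s); ω = 3.95×10^4 rad/s.
I_d,max = ε₀ A (dE/dt)_max = (8.85×10^-12)(7.208×10^-3)(2.165×10^8) = 1.38×10^-5 A.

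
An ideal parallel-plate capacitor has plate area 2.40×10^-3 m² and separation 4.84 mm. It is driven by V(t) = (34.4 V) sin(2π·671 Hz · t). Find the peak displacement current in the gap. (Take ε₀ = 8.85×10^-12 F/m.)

6.36×10^-7 A

C = ε₀A/d = (8.85×10^-12)(2.40×10^-3)/(4.84×10^-3) = 4.388×10^-12 F; ω = 2πf = 4216 rad/s.
I_d = C dV/dt, so |I_d|_max = C V₀ ω = (4.388×10^-12)(34.4)(4216) = 6.36×10^-7 A.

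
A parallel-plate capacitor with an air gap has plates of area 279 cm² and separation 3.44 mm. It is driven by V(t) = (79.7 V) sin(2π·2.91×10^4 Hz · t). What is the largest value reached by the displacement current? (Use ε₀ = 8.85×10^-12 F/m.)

1.05×10^-3 A

C = ε₀A/d = (8.85×10^-12)(0.0279)/(3.44×10^-3) = 7.178×10^-11 F; ω = 2πf = 1.828×10^5 rad/s.
I_d = C dV/dt, so |I_d|_max = C V₀ ω = (7.178×10^-11)(79.7)(1.828×10^5) = 1.05×10^-3 A.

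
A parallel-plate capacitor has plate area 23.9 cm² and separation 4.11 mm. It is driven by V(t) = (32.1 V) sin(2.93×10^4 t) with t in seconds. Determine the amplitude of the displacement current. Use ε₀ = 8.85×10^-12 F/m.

4.84×10^-6 A

(dE/dt)_max = V₀ω/d = 2.288×10^8 V/(m·s); ω = 2.93×10^4 rad/s.
I_d,max = ε₀ A (dE/dt)_max = (8.85×10^-12)(2.39×10^-3)(2.288×10^8) = 4.84×10^-6 A.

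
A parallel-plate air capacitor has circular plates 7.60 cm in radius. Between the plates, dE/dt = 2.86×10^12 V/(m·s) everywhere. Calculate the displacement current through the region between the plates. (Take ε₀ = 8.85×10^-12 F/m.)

I_d = ε₀ A (dE/dt) = (8.85×10^-12)(0.01815 m²)(2.86×10^12) = 0.459 A.

0.459 A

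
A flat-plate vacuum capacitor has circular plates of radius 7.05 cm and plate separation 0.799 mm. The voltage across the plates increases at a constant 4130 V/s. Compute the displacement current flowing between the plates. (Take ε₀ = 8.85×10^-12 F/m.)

7.14×10^-7 A

The displacement current equals the charging current C dV/dt. With C = ε₀A/d = (8.85×10^-12)(0.01561)/(7.99×10^-4) = 1.729×10^-10 F, I_d = (1.729×10^-10)(4130) = 7.14×10^-7 A.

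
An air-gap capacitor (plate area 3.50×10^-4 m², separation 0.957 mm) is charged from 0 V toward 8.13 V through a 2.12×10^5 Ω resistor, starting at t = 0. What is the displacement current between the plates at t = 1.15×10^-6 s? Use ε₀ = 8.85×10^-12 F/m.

7.18×10^-6 A

With C = ε₀A/d = (8.85×10^-12)(3.50×10^-4)/(9.57×10^-4) = 3.237×10^-12 F, the time constant is τ = RC = 6.862×10^-7 s, so t/τ = 1.676 and e^(−t/τ) = 0.1871.
I_d = I_cond = (V₀/R) e^(−t/τ) = (3.835×10^-5)(0.1871) = 7.18×10^-6 A.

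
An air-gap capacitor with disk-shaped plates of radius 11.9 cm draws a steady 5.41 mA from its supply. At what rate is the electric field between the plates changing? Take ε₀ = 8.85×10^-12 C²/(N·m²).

1.37×10^10 V/(m·s)

Charge continuity gives I_d = I = 5.41×10^-3 A between the plates.
Since I_d = ε₀ A dE/dt, dE/dt = I_d/(ε₀A) = (5.41×10^-3)/((8.85×10^-12)(0.04449)) = 1.37×10^10 V/(m·s).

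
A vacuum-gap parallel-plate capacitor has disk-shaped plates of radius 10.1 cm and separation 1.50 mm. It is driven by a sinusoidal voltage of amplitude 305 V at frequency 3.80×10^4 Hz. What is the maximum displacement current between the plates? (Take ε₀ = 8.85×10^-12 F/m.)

0.0138 A

The displacement current equals the conduction current C dV/dt, which peaks at C V₀ ω.
With C = ε₀A/d = (8.85×10^-12)(0.03205)/(1.50×10^-3) = 1.891×10^-10 F and ω = 2πf = 2.388×10^5 rad/s, I_d,max = (1.891×10^-10)(305)(2.388×10^5) = 0.0138 A.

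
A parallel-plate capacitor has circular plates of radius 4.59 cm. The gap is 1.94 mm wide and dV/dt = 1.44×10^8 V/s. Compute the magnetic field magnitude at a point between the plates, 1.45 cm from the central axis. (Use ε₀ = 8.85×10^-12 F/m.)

5.98×10^-9 T

With E = V/d, dE/dt = 7.423×10^10 V/(m·s) and πR² = 6.619×10^-3 m², giving I_d = ε₀ πR² dE/dt = 4.348×10^-3 A.
An Ampèrian loop of radius r encloses a fraction (r/R)² of I_d. Then B·2πr = μ₀ I_d (r/R)², giving B = μ₀ I_d r/(2πR²) = 5.98×10^-9 T.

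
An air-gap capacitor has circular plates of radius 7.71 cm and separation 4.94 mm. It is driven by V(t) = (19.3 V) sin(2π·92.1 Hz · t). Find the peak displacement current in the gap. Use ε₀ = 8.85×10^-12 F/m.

3.74×10^-7 A

(dE/dt)_max = V₀ω/d = 2.261×10^6 V/(m·s); ω = 2πf = 578.7 rad/s.
I_d,max = ε₀ A (dE/dt)_max = (8.85×10^-12)(0.01867)(2.261×10^6) = 3.74×10^-7 A.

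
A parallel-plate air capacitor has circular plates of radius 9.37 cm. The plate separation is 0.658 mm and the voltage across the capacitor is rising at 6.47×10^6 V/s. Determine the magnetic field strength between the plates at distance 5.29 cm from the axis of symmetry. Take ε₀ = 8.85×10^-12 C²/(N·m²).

2.89×10^-9 T

With E = V/d, dE/dt = 9.833×10^9 V/(m·s) and πR² = 0.02758 m², giving I_d = ε₀ πR² dE/dt = 2.400×10^-3 A.
∮B·dl = μ₀ I_d,enc with I_d,enc = I_d r²/R² = 7.650×10^-4 A; so B = μ₀ I_d,enc/(2πr) = 2.89×10^-9 T.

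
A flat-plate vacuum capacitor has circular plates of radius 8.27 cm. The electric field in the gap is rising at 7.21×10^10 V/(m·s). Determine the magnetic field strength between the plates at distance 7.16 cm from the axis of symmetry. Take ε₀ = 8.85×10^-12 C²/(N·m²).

Total displacement current: I_d = ε₀(πR²)(dE/dt) = (8.85×10^-12)(0.02149)(7.21×10^10) = 0.01371 A.
∮B·dl = μ₀ I_d,enc with I_d,enc = I_d r²/R² = 0.01028 A; so B = μ₀ I_d,enc/(2πr) = 2.87×10^-8 T.

2.87×10^-8 T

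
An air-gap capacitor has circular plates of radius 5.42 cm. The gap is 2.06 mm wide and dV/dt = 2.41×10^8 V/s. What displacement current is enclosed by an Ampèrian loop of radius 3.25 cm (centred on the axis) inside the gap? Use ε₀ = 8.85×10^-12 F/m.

I_d = C dV/dt with C = ε₀πR²/d = 3.965×10^-11 F, so I_d = (3.965×10^-11)(2.41×10^8) = 9.556×10^-3 A.
Since J_d is uniform, the enclosed fraction is (r/R)² = 0.3596, giving I_d,enc = 3.44×10^-3 A.

3.44×10^-3 A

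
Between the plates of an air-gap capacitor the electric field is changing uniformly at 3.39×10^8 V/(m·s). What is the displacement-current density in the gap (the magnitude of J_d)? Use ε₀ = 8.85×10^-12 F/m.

3.00×10^-3 A/m²

J_d = ε₀ dE/dt = (8.85×10^-12)(3.39×10^8) = 3.00×10^-3 A/m².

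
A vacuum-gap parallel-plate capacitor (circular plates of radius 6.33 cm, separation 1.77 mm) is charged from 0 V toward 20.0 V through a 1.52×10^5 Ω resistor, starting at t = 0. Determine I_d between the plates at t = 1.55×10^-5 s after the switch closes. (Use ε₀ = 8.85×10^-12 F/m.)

C = ε₀A/d = (8.85×10^-12)(0.01259)/(1.77×10^-3) = 6.295×10^-11 F, so τ = RC = 9.568×10^-6 s.
The conduction current is I(t) = (V₀/R) e^(−t/τ), and the displacement current between the plates equals it.
t/τ = 1.620; I_d = (20.0/1.52×10^5) · e^(−1.620) = (1.316×10^-4)(0.1979) = 2.60×10^-5 A.

2.60×10^-5 A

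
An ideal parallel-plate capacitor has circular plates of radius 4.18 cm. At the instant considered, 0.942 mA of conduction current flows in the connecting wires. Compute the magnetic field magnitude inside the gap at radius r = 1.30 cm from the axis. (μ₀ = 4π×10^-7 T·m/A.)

Between the plates the displacement current equals the wire current: I_d = 0.942 mA = 9.42×10^-4 A.
An Ampèrian loop of radius r encloses a fraction (r/R)² of I_d. Then B·2πr = μ₀ I_d (r/R)², giving B = μ₀ I_d r/(2πR²) = 1.40×10^-9 T.

1.40×10^-9 T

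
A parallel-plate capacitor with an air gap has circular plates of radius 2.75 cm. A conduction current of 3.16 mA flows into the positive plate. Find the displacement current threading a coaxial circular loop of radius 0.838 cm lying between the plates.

2.93×10^-4 A

By continuity the displacement current in the gap matches the conduction current: I_d = 3.16×10^-3 A.
Since J_d is uniform, the enclosed fraction is (r/R)² = 0.09286, giving I_d,enc = 2.93×10^-4 A.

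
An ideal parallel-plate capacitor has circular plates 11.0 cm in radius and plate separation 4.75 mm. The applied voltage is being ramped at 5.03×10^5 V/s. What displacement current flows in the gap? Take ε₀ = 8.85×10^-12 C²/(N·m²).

3.56×10^-5 A

The field between the plates is E = V/d, so dE/dt = (5.03×10^5)/(4.75×10^-3 m) = 1.059×10^8 V/(m·s).
I_d = ε₀ A (dE/dt) = (8.85×10^-12)(0.03801)(1.059×10^8) = 3.56×10^-5 A.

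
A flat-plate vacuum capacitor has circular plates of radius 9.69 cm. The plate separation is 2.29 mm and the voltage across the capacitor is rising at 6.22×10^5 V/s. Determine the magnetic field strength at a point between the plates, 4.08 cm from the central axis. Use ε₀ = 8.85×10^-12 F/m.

6.16×10^-11 T

dE/dt = (dV/dt)/d = 2.716×10^8 V/(m·s); I_d = ε₀(πR²)(dE/dt) = (8.85×10^-12)(0.02950)(2.716×10^8) = 7.091×10^-5 A.
For r < R the Ampère–Maxwell law gives B(2πr) = μ₀ I_d (r²/R²), so B = μ₀ I_d r/(2πR²) = (4π×10^-7)(7.091×10^-5)(0.0408)/(2π·0.0969²) = 6.16×10^-11 T.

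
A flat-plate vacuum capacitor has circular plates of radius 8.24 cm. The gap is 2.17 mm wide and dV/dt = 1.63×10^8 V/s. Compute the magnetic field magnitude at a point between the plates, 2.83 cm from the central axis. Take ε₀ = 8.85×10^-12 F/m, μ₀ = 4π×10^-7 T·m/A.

1.18×10^-8 T

dE/dt = (dV/dt)/d = 7.512×10^10 V/(m·s); I_d = ε₀(πR²)(dE/dt) = (8.85×10^-12)(0.02133)(7.512×10^10) = 0.01418 A.
For r < R the Ampère–Maxwell law gives B(2πr) = μ₀ I_d (r²/R²), so B = μ₀ I_d r/(2πR²) = (4π×10^-7)(0.01418)(0.0283)/(2π·0.0824²) = 1.18×10^-8 T.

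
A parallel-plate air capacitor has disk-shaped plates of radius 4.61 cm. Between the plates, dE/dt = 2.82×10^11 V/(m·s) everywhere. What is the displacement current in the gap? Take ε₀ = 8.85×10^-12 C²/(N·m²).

The displacement current is ε₀ times dΦ_E/dt = ε₀ A dE/dt = (8.85×10^-12)(6.677×10^-3)(2.82×10^11) = 0.0167 A.

0.0167 A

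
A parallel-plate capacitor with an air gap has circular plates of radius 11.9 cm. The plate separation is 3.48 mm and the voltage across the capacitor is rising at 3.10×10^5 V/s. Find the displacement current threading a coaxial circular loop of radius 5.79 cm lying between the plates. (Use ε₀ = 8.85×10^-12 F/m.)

With E = V/d, dE/dt = 8.908×10^7 V/(m·s) and πR² = 0.04449 m², giving I_d = ε₀ πR² dE/dt = 3.507×10^-5 A.
Since J_d is uniform, the enclosed fraction is (r/R)² = 0.2367, giving I_d,enc = 8.30×10^-6 A.

8.30×10^-6 A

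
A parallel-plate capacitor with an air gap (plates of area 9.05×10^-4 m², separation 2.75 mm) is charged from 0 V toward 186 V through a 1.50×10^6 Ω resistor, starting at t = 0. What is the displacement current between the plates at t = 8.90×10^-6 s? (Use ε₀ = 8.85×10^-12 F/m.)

1.62×10^-5 A

With C = ε₀A/d = (8.85×10^-12)(9.05×10^-4)/(2.75×10^-3) = 2.912×10^-12 F, the time constant is τ = RC = 4.368×10^-6 s, so t/τ = 2.038 and e^(−t/τ) = 0.1303.
I_d = I_cond = (V₀/R) e^(−t/τ) = (1.240×10^-4)(0.1303) = 1.62×10^-5 A.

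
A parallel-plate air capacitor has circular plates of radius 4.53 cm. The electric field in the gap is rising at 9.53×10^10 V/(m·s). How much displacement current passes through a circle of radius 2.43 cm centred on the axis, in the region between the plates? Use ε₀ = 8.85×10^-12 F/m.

I_d = ε₀ dΦ_E/dt = ε₀ πR² (dE/dt) = (8.85×10^-12)(6.447×10^-3)(9.53×10^10) = 5.437×10^-3 A through the full plate area.
Since J_d is uniform, the enclosed fraction is (r/R)² = 0.2878, giving I_d,enc = 1.56×10^-3 A.

1.56×10^-3 A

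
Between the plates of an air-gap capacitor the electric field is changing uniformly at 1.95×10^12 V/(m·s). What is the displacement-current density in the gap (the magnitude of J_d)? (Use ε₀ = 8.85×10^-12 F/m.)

17.3 A/m²

J_d = ε₀ ∂E/∂t, so J_d = 17.3 A/m².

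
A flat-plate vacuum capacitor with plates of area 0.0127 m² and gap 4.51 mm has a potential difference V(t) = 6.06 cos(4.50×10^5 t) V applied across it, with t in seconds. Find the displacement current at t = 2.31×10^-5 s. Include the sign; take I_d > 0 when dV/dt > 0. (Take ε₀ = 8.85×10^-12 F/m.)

5.61×10^-5 A

C = ε₀A/d = (8.85×10^-12)(0.0127)/(4.51×10^-3) = 2.492×10^-11 F. dV/dt = V₀ω·−sin(ωt); at ωt = 10.395 rad this factor is 0.8250.
I_d = C dV/dt = (2.492×10^-11)(6.06)(4.50×10^5)(0.8250) = 5.61×10^-5 A.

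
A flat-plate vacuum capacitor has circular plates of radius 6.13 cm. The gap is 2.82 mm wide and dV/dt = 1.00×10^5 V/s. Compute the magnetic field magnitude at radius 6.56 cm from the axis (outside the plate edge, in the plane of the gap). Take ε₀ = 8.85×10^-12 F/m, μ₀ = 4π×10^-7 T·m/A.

I_d = C dV/dt with C = ε₀πR²/d = 3.706×10^-11 F, so I_d = (3.706×10^-11)(1.00×10^5) = 3.706×10^-6 A.
With r > R the enclosed displacement current is the full I_d; B = μ₀ I_d / (2πr) = 1.13×10^-11 T.

1.13×10^-11 T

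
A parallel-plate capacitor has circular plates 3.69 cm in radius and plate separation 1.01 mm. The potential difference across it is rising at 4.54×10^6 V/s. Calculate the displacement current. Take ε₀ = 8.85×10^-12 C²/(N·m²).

1.70×10^-4 A

E = V/d so dE/dt = (dV/dt)/d = 4.495×10^9 V/(m·s), and I_d = ε₀ A dE/dt = (8.85×10^-12)(4.278×10^-3)(4.495×10^9) = 1.70×10^-4 A.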